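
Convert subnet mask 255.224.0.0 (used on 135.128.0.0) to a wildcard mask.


Subnet mask: 255.224.0.0
Wildcard = 255.255.255.255 - subnet mask
255 - 255 = 0
255 - 224 = 31
255 - 0 = 255
255 - 0 = 255
Wildcard: 0.31.255.255


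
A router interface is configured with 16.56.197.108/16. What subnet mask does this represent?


/16 means 16 network bits, 16 host bits
Binary: 11111111111111110000000000000000
Mask: 255.255.0.0


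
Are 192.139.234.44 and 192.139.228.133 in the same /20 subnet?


Mask: 255.255.240.0
192.139.234.44 AND mask = 192.139.224.0
192.139.228.133 AND mask = 192.139.224.0
Yes, same subnet (192.139.224.0)


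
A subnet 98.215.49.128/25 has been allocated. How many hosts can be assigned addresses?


Host bits = 32 - 25 = 7
Total addresses = 2^7 = 128
Usable = total - 2 (network and broadcast)
Usable hosts: 126


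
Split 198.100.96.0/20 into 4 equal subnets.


New prefix = 20 + 2 = 22
Each subnet has 1024 addresses
  198.100.96.0/22
  198.100.100.0/22
  198.100.104.0/22
  198.100.108.0/22
Subnets: 198.100.96.0/22, 198.100.100.0/22, 198.100.104.0/22, 198.100.108.0/22


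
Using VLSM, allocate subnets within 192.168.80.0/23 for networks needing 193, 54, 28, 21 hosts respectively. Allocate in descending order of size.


193 hosts -> /24 (254 usable): 192.168.80.0/24
54 hosts -> /26 (62 usable): 192.168.81.0/26
28 hosts -> /27 (30 usable): 192.168.81.64/27
21 hosts -> /27 (30 usable): 192.168.81.96/27
Allocation: 192.168.80.0/24 (193 hosts, 254 usable); 192.168.81.0/26 (54 hosts, 62 usable); 192.168.81.64/27 (28 hosts, 30 usable); 192.168.81.96/27 (21 hosts, 30 usable)


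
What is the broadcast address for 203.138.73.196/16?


Network: 203.138.0.0/16
Host bits = 16
Set all host bits to 1:
Broadcast: 203.138.255.255


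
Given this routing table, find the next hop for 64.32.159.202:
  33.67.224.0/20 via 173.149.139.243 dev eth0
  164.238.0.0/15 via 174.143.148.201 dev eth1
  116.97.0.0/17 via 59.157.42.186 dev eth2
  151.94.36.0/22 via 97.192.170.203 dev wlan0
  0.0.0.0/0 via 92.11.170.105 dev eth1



Longest prefix match for 64.32.159.202:
  /20 33.67.224.0: no
  /15 164.238.0.0: no
  /17 116.97.0.0: no
  /22 151.94.36.0: no
  /0 0.0.0.0: MATCH
Selected: next-hop 92.11.170.105 via eth1 (matched /0)


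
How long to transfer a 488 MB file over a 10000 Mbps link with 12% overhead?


Effective throughput = 10000 * (1 - 12/100) = 8800 Mbps
File size in Mb = 488 * 8 = 3904 Mb
Time = 3904 / 8800
Time = 0.4436 seconds


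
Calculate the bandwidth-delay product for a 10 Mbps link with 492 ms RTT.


BDP = bandwidth * RTT
= 10 Mbps * 492 ms
= 10 * 1e6 * 492 / 1000 bits
= 4920000 bits
= 615000 bytes
= 600.5859 KB
BDP = 4920000 bits (615000 bytes)


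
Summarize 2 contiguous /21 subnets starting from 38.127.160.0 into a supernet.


Original prefix: /21
Number of subnets: 2 = 2^1
New prefix = 21 - 1 = 20
Supernet: 38.127.160.0/20


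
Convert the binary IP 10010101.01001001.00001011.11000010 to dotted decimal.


10010101 = 149
01001001 = 73
00001011 = 11
11000010 = 194
IP: 149.73.11.194


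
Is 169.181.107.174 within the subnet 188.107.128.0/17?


Subnet network: 188.107.128.0
Test IP AND mask: 169.181.0.0
No, 169.181.107.174 is not in 188.107.128.0/17


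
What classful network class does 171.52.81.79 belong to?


First octet: 171
Binary: 10101011
10xxxxxx -> Class B (128-191)
Class B, default mask 255.255.0.0 (/16)


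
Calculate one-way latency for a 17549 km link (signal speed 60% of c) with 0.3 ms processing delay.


Speed = 0.6 * 3e5 km/s = 180000 km/s
Propagation delay = 17549 / 180000 = 0.0975 s = 97.4944 ms
Processing delay = 0.3 ms
Total one-way latency = 97.7944 ms


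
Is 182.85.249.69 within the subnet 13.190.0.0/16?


Subnet network: 13.190.0.0
Test IP AND mask: 182.85.0.0
No, 182.85.249.69 is not in 13.190.0.0/16


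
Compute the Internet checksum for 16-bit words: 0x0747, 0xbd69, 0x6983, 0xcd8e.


Sum all words (with carry folding):
+ 0x0747 = 0x0747
+ 0xbd69 = 0xc4b0
+ 0x6983 = 0x2e34
+ 0xcd8e = 0xfbc2
One's complement: ~0xfbc2
Checksum = 0x043d


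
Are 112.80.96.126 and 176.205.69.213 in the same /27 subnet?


Mask: 255.255.255.224
112.80.96.126 AND mask = 112.80.96.96
176.205.69.213 AND mask = 176.205.69.192
No, different subnets (112.80.96.96 vs 176.205.69.192)


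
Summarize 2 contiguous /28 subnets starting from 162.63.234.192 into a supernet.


Original prefix: /28
Number of subnets: 2 = 2^1
New prefix = 28 - 1 = 27
Supernet: 162.63.234.192/27


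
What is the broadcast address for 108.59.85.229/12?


Network: 108.48.0.0/12
Host bits = 20
Set all host bits to 1:
Broadcast: 108.63.255.255


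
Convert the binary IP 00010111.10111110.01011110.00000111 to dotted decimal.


00010111 = 23
10111110 = 190
01011110 = 94
00000111 = 7
IP: 23.190.94.7


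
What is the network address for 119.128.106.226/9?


IP:   01110111.10000000.01101010.11100010
Mask: 11111111.10000000.00000000.00000000
AND operation:
Net:  01110111.10000000.00000000.00000000
Network: 119.128.0.0/9


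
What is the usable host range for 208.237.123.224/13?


Network: 208.232.0.0
Broadcast: 208.239.255.255
First usable = network + 1
Last usable = broadcast - 1
Range: 208.232.0.1 to 208.239.255.254


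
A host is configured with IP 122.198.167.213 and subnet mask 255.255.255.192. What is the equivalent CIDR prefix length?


Binary: 11111111.11111111.11111111.11000000
Count leading 1s
Prefix: /26


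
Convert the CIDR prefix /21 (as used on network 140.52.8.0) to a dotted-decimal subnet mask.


/21 means 21 network bits, 11 host bits
Binary: 11111111111111111111100000000000
Mask: 255.255.248.0


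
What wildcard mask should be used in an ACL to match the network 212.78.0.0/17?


Subnet mask: 255.255.128.0
Wildcard = 255.255.255.255 - subnet mask
255 - 255 = 0
255 - 255 = 0
255 - 128 = 127
255 - 0 = 255
Wildcard: 0.0.127.255


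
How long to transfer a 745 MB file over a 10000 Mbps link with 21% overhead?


Effective throughput = 10000 * (1 - 21/100) = 7900 Mbps
File size in Mb = 745 * 8 = 5960 Mb
Time = 5960 / 7900
Time = 0.7544 seconds


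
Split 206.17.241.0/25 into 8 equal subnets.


New prefix = 25 + 3 = 28
Each subnet has 16 addresses
  206.17.241.0/28
  206.17.241.16/28
  206.17.241.32/28
  206.17.241.48/28
  206.17.241.64/28
  206.17.241.80/28
  206.17.241.96/28
  206.17.241.112/28
Subnets: 206.17.241.0/28, 206.17.241.16/28, 206.17.241.32/28, 206.17.241.48/28, 206.17.241.64/28, 206.17.241.80/28, 206.17.241.96/28, 206.17.241.112/28


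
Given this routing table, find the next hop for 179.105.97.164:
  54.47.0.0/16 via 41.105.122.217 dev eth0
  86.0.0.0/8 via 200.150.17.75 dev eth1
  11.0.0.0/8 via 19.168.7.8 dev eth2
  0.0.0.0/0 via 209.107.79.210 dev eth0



Longest prefix match for 179.105.97.164:
  /16 54.47.0.0: no
  /8 86.0.0.0: no
  /8 11.0.0.0: no
  /0 0.0.0.0: MATCH
Selected: next-hop 209.107.79.210 via eth0 (matched /0)


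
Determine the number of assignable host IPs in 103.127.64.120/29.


Host bits = 32 - 29 = 3
Total addresses = 2^3 = 8
Usable = total - 2 (network and broadcast)
Usable hosts: 6


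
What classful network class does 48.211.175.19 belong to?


First octet: 48
Binary: 00110000
0xxxxxxx -> Class A (1-126)
Class A, default mask 255.0.0.0 (/8)


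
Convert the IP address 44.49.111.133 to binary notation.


44 = 00101100
49 = 00110001
111 = 01101111
133 = 10000101
Binary: 00101100.00110001.01101111.10000101


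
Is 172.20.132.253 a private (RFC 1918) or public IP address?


RFC 1918 private ranges:
  10.0.0.0/8 (10.0.0.0 - 10.255.255.255)
  172.16.0.0/12 (172.16.0.0 - 172.31.255.255)
  192.168.0.0/16 (192.168.0.0 - 192.168.255.255)
Private (in 172.16.0.0/12)


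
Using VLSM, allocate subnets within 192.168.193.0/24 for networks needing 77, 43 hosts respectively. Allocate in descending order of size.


77 hosts -> /25 (126 usable): 192.168.193.0/25
43 hosts -> /26 (62 usable): 192.168.193.128/26
Allocation: 192.168.193.0/25 (77 hosts, 126 usable); 192.168.193.128/26 (43 hosts, 62 usable)


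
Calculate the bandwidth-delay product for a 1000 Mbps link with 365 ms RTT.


BDP = bandwidth * RTT
= 1000 Mbps * 365 ms
= 1000 * 1e6 * 365 / 1000 bits
= 365000000 bits
= 45625000 bytes
= 44555.6641 KB
BDP = 365000000 bits (45625000 bytes)


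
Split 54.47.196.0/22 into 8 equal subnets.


New prefix = 22 + 3 = 25
Each subnet has 128 addresses
  54.47.196.0/25
  54.47.196.128/25
  54.47.197.0/25
  54.47.197.128/25
  54.47.198.0/25
  54.47.198.128/25
  54.47.199.0/25
  54.47.199.128/25
Subnets: 54.47.196.0/25, 54.47.196.128/25, 54.47.197.0/25, 54.47.197.128/25, 54.47.198.0/25, 54.47.198.128/25, 54.47.199.0/25, 54.47.199.128/25


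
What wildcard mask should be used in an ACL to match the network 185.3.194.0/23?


Subnet mask: 255.255.254.0
Wildcard = 255.255.255.255 - subnet mask
255 - 255 = 0
255 - 255 = 0
255 - 254 = 1
255 - 0 = 255
Wildcard: 0.0.1.255


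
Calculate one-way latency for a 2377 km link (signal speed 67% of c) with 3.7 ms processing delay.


Speed = 0.67 * 3e5 km/s = 201000 km/s
Propagation delay = 2377 / 201000 = 0.0118 s = 11.8259 ms
Processing delay = 3.7 ms
Total one-way latency = 15.5259 ms


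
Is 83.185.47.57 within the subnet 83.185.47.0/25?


Subnet network: 83.185.47.0
Test IP AND mask: 83.185.47.0
Yes, 83.185.47.57 is in 83.185.47.0/25


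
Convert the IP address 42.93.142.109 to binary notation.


42 = 00101010
93 = 01011101
142 = 10001110
109 = 01101101
Binary: 00101010.01011101.10001110.01101101


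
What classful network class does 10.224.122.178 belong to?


First octet: 10
Binary: 00001010
0xxxxxxx -> Class A (1-126)
Class A, default mask 255.0.0.0 (/8)


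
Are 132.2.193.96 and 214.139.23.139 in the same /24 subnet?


Mask: 255.255.255.0
132.2.193.96 AND mask = 132.2.193.0
214.139.23.139 AND mask = 214.139.23.0
No, different subnets (132.2.193.0 vs 214.139.23.0)


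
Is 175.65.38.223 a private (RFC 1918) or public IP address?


RFC 1918 private ranges:
  10.0.0.0/8 (10.0.0.0 - 10.255.255.255)
  172.16.0.0/12 (172.16.0.0 - 172.31.255.255)
  192.168.0.0/16 (192.168.0.0 - 192.168.255.255)
Public (not in any RFC 1918 range)


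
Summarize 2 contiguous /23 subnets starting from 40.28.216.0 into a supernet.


Original prefix: /23
Number of subnets: 2 = 2^1
New prefix = 23 - 1 = 22
Supernet: 40.28.216.0/22


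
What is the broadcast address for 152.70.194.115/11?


Network: 152.64.0.0/11
Host bits = 21
Set all host bits to 1:
Broadcast: 152.95.255.255


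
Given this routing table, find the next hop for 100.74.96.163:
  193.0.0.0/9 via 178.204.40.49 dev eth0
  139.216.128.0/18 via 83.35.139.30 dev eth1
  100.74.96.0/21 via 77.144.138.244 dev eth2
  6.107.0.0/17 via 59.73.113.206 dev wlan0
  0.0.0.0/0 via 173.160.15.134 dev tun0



Longest prefix match for 100.74.96.163:
  /9 193.0.0.0: no
  /18 139.216.128.0: no
  /21 100.74.96.0: MATCH
  /17 6.107.0.0: no
  /0 0.0.0.0: MATCH
Selected: next-hop 77.144.138.244 via eth2 (matched /21)


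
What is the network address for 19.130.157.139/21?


IP:   00010011.10000010.10011101.10001011
Mask: 11111111.11111111.11111000.00000000
AND operation:
Net:  00010011.10000010.10011000.00000000
Network: 19.130.152.0/21


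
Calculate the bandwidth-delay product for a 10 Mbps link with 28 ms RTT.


BDP = bandwidth * RTT
= 10 Mbps * 28 ms
= 10 * 1e6 * 28 / 1000 bits
= 280000 bits
= 35000 bytes
= 34.1797 KB
BDP = 280000 bits (35000 bytes)


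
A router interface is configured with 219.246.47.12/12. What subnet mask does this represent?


/12 means 12 network bits, 20 host bits
Binary: 11111111111100000000000000000000
Mask: 255.240.0.0


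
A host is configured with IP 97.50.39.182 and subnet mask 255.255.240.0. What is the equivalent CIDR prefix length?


Binary: 11111111.11111111.11110000.00000000
Count leading 1s
Prefix: /20


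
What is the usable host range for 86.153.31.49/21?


Network: 86.153.24.0
Broadcast: 86.153.31.255
First usable = network + 1
Last usable = broadcast - 1
Range: 86.153.24.1 to 86.153.31.254


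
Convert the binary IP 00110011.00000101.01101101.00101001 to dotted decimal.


00110011 = 51
00000101 = 5
01101101 = 109
00101001 = 41
IP: 51.5.109.41


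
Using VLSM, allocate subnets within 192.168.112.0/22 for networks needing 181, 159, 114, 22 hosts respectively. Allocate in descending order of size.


181 hosts -> /24 (254 usable): 192.168.112.0/24
159 hosts -> /24 (254 usable): 192.168.113.0/24
114 hosts -> /25 (126 usable): 192.168.114.0/25
22 hosts -> /27 (30 usable): 192.168.114.128/27
Allocation: 192.168.112.0/24 (181 hosts, 254 usable); 192.168.113.0/24 (159 hosts, 254 usable); 192.168.114.0/25 (114 hosts, 126 usable); 192.168.114.128/27 (22 hosts, 30 usable)


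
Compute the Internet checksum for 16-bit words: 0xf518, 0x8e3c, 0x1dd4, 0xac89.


Sum all words (with carry folding):
+ 0xf518 = 0xf518
+ 0x8e3c = 0x8355
+ 0x1dd4 = 0xa129
+ 0xac89 = 0x4db3
One's complement: ~0x4db3
Checksum = 0xb24c


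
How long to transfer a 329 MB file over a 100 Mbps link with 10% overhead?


Effective throughput = 100 * (1 - 10/100) = 90 Mbps
File size in Mb = 329 * 8 = 2632 Mb
Time = 2632 / 90
Time = 29.2444 seconds


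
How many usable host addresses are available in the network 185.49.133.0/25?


Host bits = 32 - 25 = 7
Total addresses = 2^7 = 128
Usable = total - 2 (network and broadcast)
Usable hosts: 126


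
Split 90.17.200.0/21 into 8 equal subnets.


New prefix = 21 + 3 = 24
Each subnet has 256 addresses
  90.17.200.0/24
  90.17.201.0/24
  90.17.202.0/24
  90.17.203.0/24
  90.17.204.0/24
  90.17.205.0/24
  90.17.206.0/24
  90.17.207.0/24
Subnets: 90.17.200.0/24, 90.17.201.0/24, 90.17.202.0/24, 90.17.203.0/24, 90.17.204.0/24, 90.17.205.0/24, 90.17.206.0/24, 90.17.207.0/24


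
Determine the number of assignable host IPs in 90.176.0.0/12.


Host bits = 32 - 12 = 20
Total addresses = 2^20 = 1048576
Usable = total - 2 (network and broadcast)
Usable hosts: 1048574


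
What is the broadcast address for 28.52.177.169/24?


Network: 28.52.177.0/24
Host bits = 8
Set all host bits to 1:
Broadcast: 28.52.177.255


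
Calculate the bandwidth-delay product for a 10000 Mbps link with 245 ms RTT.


BDP = bandwidth * RTT
= 10000 Mbps * 245 ms
= 10000 * 1e6 * 245 / 1000 bits
= 2450000000 bits
= 306250000 bytes
= 299072.2656 KB
BDP = 2450000000 bits (306250000 bytes)


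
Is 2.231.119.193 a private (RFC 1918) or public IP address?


RFC 1918 private ranges:
  10.0.0.0/8 (10.0.0.0 - 10.255.255.255)
  172.16.0.0/12 (172.16.0.0 - 172.31.255.255)
  192.168.0.0/16 (192.168.0.0 - 192.168.255.255)
Public (not in any RFC 1918 range)


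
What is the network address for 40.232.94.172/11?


IP:   00101000.11101000.01011110.10101100
Mask: 11111111.11100000.00000000.00000000
AND operation:
Net:  00101000.11100000.00000000.00000000
Network: 40.224.0.0/11


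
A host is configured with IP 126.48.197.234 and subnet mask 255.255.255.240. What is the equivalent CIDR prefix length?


Binary: 11111111.11111111.11111111.11110000
Count leading 1s
Prefix: /28


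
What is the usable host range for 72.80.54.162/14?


Network: 72.80.0.0
Broadcast: 72.83.255.255
First usable = network + 1
Last usable = broadcast - 1
Range: 72.80.0.1 to 72.83.255.254


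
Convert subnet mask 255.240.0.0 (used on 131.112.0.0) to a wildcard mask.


Subnet mask: 255.240.0.0
Wildcard = 255.255.255.255 - subnet mask
255 - 255 = 0
255 - 240 = 15
255 - 0 = 255
255 - 0 = 255
Wildcard: 0.15.255.255


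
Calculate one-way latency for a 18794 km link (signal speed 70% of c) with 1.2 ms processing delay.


Speed = 0.7 * 3e5 km/s = 210000 km/s
Propagation delay = 18794 / 210000 = 0.0895 s = 89.4952 ms
Processing delay = 1.2 ms
Total one-way latency = 90.6952 ms


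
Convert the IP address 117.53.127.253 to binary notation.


117 = 01110101
53 = 00110101
127 = 01111111
253 = 11111101
Binary: 01110101.00110101.01111111.11111101


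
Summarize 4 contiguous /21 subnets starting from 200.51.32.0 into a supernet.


Original prefix: /21
Number of subnets: 4 = 2^2
New prefix = 21 - 2 = 19
Supernet: 200.51.32.0/19


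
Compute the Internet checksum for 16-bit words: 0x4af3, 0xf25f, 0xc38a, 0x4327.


Sum all words (with carry folding):
+ 0x4af3 = 0x4af3
+ 0xf25f = 0x3d53
+ 0xc38a = 0x00de
+ 0x4327 = 0x4405
One's complement: ~0x4405
Checksum = 0xbbfa


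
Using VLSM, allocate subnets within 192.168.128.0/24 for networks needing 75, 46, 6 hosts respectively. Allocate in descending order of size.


75 hosts -> /25 (126 usable): 192.168.128.0/25
46 hosts -> /26 (62 usable): 192.168.128.128/26
6 hosts -> /29 (6 usable): 192.168.128.192/29
Allocation: 192.168.128.0/25 (75 hosts, 126 usable); 192.168.128.128/26 (46 hosts, 62 usable); 192.168.128.192/29 (6 hosts, 6 usable)


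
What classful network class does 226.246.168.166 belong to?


First octet: 226
Binary: 11100010
1110xxxx -> Class D (224-239)
Class D (multicast), default mask N/A


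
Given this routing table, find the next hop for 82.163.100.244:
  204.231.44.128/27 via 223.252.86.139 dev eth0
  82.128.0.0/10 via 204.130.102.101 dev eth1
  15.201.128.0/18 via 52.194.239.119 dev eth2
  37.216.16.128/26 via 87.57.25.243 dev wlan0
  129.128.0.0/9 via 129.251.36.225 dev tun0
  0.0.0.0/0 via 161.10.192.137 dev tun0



Longest prefix match for 82.163.100.244:
  /27 204.231.44.128: no
  /10 82.128.0.0: MATCH
  /18 15.201.128.0: no
  /26 37.216.16.128: no
  /9 129.128.0.0: no
  /0 0.0.0.0: MATCH
Selected: next-hop 204.130.102.101 via eth1 (matched /10)


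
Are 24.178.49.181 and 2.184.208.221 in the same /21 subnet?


Mask: 255.255.248.0
24.178.49.181 AND mask = 24.178.48.0
2.184.208.221 AND mask = 2.184.208.0
No, different subnets (24.178.48.0 vs 2.184.208.0)


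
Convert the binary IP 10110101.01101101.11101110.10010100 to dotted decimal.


10110101 = 181
01101101 = 109
11101110 = 238
10010100 = 148
IP: 181.109.238.148


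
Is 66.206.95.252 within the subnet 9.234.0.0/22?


Subnet network: 9.234.0.0
Test IP AND mask: 66.206.92.0
No, 66.206.95.252 is not in 9.234.0.0/22


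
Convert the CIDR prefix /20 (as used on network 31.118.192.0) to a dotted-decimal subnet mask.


/20 means 20 network bits, 12 host bits
Binary: 11111111111111111111000000000000
Mask: 255.255.240.0


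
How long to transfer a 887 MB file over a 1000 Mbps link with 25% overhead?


Effective throughput = 1000 * (1 - 25/100) = 750 Mbps
File size in Mb = 887 * 8 = 7096 Mb
Time = 7096 / 750
Time = 9.4613 seconds


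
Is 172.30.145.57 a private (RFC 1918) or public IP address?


RFC 1918 private ranges:
  10.0.0.0/8 (10.0.0.0 - 10.255.255.255)
  172.16.0.0/12 (172.16.0.0 - 172.31.255.255)
  192.168.0.0/16 (192.168.0.0 - 192.168.255.255)
Private (in 172.16.0.0/12)


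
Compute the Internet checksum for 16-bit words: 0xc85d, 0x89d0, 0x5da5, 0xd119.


Sum all words (with carry folding):
+ 0xc85d = 0xc85d
+ 0x89d0 = 0x522e
+ 0x5da5 = 0xafd3
+ 0xd119 = 0x80ed
One's complement: ~0x80ed
Checksum = 0x7f12


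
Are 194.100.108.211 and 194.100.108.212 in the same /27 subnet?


Mask: 255.255.255.224
194.100.108.211 AND mask = 194.100.108.192
194.100.108.212 AND mask = 194.100.108.192
Yes, same subnet (194.100.108.192)


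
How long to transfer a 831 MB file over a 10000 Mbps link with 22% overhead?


Effective throughput = 10000 * (1 - 22/100) = 7800 Mbps
File size in Mb = 831 * 8 = 6648 Mb
Time = 6648 / 7800
Time = 0.8523 seconds


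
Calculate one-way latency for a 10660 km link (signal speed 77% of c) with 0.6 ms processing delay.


Speed = 0.77 * 3e5 km/s = 231000 km/s
Propagation delay = 10660 / 231000 = 0.0461 s = 46.1472 ms
Processing delay = 0.6 ms
Total one-way latency = 46.7472 ms


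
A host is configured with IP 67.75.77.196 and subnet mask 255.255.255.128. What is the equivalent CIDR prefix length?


Binary: 11111111.11111111.11111111.10000000
Count leading 1s
Prefix: /25


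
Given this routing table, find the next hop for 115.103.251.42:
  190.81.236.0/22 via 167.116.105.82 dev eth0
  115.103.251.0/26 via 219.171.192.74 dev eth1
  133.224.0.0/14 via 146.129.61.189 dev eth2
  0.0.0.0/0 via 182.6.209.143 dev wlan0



Longest prefix match for 115.103.251.42:
  /22 190.81.236.0: no
  /26 115.103.251.0: MATCH
  /14 133.224.0.0: no
  /0 0.0.0.0: MATCH
Selected: next-hop 219.171.192.74 via eth1 (matched /26)


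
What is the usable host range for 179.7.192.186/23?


Network: 179.7.192.0
Broadcast: 179.7.193.255
First usable = network + 1
Last usable = broadcast - 1
Range: 179.7.192.1 to 179.7.193.254


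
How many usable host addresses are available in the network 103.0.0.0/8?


Host bits = 32 - 8 = 24
Total addresses = 2^24 = 16777216
Usable = total - 2 (network and broadcast)
Usable hosts: 16777214


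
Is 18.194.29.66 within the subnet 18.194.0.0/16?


Subnet network: 18.194.0.0
Test IP AND mask: 18.194.0.0
Yes, 18.194.29.66 is in 18.194.0.0/16


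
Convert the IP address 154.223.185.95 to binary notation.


154 = 10011010
223 = 11011111
185 = 10111001
95 = 01011111
Binary: 10011010.11011111.10111001.01011111


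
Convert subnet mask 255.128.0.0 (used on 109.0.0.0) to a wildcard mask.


Subnet mask: 255.128.0.0
Wildcard = 255.255.255.255 - subnet mask
255 - 255 = 0
255 - 128 = 127
255 - 0 = 255
255 - 0 = 255
Wildcard: 0.127.255.255


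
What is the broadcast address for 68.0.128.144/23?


Network: 68.0.128.0/23
Host bits = 9
Set all host bits to 1:
Broadcast: 68.0.129.255


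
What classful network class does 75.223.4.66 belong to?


First octet: 75
Binary: 01001011
0xxxxxxx -> Class A (1-126)
Class A, default mask 255.0.0.0 (/8)


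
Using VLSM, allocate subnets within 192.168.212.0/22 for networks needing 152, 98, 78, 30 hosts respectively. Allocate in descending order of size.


152 hosts -> /24 (254 usable): 192.168.212.0/24
98 hosts -> /25 (126 usable): 192.168.213.0/25
78 hosts -> /25 (126 usable): 192.168.213.128/25
30 hosts -> /27 (30 usable): 192.168.214.0/27
Allocation: 192.168.212.0/24 (152 hosts, 254 usable); 192.168.213.0/25 (98 hosts, 126 usable); 192.168.213.128/25 (78 hosts, 126 usable); 192.168.214.0/27 (30 hosts, 30 usable)


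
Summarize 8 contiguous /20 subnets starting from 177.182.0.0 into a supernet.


Original prefix: /20
Number of subnets: 8 = 2^3
New prefix = 20 - 3 = 17
Supernet: 177.182.0.0/17


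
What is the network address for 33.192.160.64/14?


IP:   00100001.11000000.10100000.01000000
Mask: 11111111.11111100.00000000.00000000
AND operation:
Net:  00100001.11000000.00000000.00000000
Network: 33.192.0.0/14


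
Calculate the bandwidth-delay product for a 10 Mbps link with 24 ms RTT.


BDP = bandwidth * RTT
= 10 Mbps * 24 ms
= 10 * 1e6 * 24 / 1000 bits
= 240000 bits
= 30000 bytes
= 29.2969 KB
BDP = 240000 bits (30000 bytes)


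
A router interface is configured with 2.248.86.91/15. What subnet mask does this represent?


/15 means 15 network bits, 17 host bits
Binary: 11111111111111100000000000000000
Mask: 255.254.0.0


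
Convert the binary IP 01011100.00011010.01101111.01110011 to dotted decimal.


01011100 = 92
00011010 = 26
01101111 = 111
01110011 = 115
IP: 92.26.111.115


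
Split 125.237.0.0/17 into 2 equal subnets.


New prefix = 17 + 1 = 18
Each subnet has 16384 addresses
  125.237.0.0/18
  125.237.64.0/18
Subnets: 125.237.0.0/18, 125.237.64.0/18


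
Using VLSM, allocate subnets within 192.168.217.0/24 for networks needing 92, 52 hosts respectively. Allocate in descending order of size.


92 hosts -> /25 (126 usable): 192.168.217.0/25
52 hosts -> /26 (62 usable): 192.168.217.128/26
Allocation: 192.168.217.0/25 (92 hosts, 126 usable); 192.168.217.128/26 (52 hosts, 62 usable)


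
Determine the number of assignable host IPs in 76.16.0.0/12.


Host bits = 32 - 12 = 20
Total addresses = 2^20 = 1048576
Usable = total - 2 (network and broadcast)
Usable hosts: 1048574


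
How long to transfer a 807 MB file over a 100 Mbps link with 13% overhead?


Effective throughput = 100 * (1 - 13/100) = 87 Mbps
File size in Mb = 807 * 8 = 6456 Mb
Time = 6456 / 87
Time = 74.2069 seconds


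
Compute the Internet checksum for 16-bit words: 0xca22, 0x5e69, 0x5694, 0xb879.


Sum all words (with carry folding):
+ 0xca22 = 0xca22
+ 0x5e69 = 0x288c
+ 0x5694 = 0x7f20
+ 0xb879 = 0x379a
One's complement: ~0x379a
Checksum = 0xc865


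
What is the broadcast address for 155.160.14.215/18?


Network: 155.160.0.0/18
Host bits = 14
Set all host bits to 1:
Broadcast: 155.160.63.255


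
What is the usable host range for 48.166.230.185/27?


Network: 48.166.230.160
Broadcast: 48.166.230.191
First usable = network + 1
Last usable = broadcast - 1
Range: 48.166.230.161 to 48.166.230.190


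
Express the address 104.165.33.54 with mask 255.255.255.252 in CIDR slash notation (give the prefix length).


Binary: 11111111.11111111.11111111.11111100
Count leading 1s
Prefix: /30


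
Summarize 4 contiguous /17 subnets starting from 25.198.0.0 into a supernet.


Original prefix: /17
Number of subnets: 4 = 2^2
New prefix = 17 - 2 = 15
Supernet: 25.198.0.0/15


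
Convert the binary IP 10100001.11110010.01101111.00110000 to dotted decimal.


10100001 = 161
11110010 = 242
01101111 = 111
00110000 = 48
IP: 161.242.111.48


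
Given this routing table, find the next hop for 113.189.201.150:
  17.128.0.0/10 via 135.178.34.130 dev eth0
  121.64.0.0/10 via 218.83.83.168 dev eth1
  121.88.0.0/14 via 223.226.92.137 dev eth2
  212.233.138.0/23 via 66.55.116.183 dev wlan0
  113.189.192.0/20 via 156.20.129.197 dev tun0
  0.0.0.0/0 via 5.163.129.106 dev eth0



Longest prefix match for 113.189.201.150:
  /10 17.128.0.0: no
  /10 121.64.0.0: no
  /14 121.88.0.0: no
  /23 212.233.138.0: no
  /20 113.189.192.0: MATCH
  /0 0.0.0.0: MATCH
Selected: next-hop 156.20.129.197 via tun0 (matched /20)


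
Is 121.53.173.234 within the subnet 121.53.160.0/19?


Subnet network: 121.53.160.0
Test IP AND mask: 121.53.160.0
Yes, 121.53.173.234 is in 121.53.160.0/19


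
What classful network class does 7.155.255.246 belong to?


First octet: 7
Binary: 00000111
0xxxxxxx -> Class A (1-126)
Class A, default mask 255.0.0.0 (/8)


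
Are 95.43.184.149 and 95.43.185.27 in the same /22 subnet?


Mask: 255.255.252.0
95.43.184.149 AND mask = 95.43.184.0
95.43.185.27 AND mask = 95.43.184.0
Yes, same subnet (95.43.184.0)


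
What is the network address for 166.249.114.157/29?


IP:   10100110.11111001.01110010.10011101
Mask: 11111111.11111111.11111111.11111000
AND operation:
Net:  10100110.11111001.01110010.10011000
Network: 166.249.114.152/29


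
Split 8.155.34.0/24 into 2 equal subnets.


New prefix = 24 + 1 = 25
Each subnet has 128 addresses
  8.155.34.0/25
  8.155.34.128/25
Subnets: 8.155.34.0/25, 8.155.34.128/25


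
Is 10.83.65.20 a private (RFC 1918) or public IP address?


RFC 1918 private ranges:
  10.0.0.0/8 (10.0.0.0 - 10.255.255.255)
  172.16.0.0/12 (172.16.0.0 - 172.31.255.255)
  192.168.0.0/16 (192.168.0.0 - 192.168.255.255)
Private (in 10.0.0.0/8)


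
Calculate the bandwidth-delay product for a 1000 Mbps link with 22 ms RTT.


BDP = bandwidth * RTT
= 1000 Mbps * 22 ms
= 1000 * 1e6 * 22 / 1000 bits
= 22000000 bits
= 2750000 bytes
= 2685.5469 KB
BDP = 22000000 bits (2750000 bytes)


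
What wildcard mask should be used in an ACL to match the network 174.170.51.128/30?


Subnet mask: 255.255.255.252
Wildcard = 255.255.255.255 - subnet mask
255 - 255 = 0
255 - 255 = 0
255 - 255 = 0
255 - 252 = 3
Wildcard: 0.0.0.3


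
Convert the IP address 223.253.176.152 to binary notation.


223 = 11011111
253 = 11111101
176 = 10110000
152 = 10011000
Binary: 11011111.11111101.10110000.10011000


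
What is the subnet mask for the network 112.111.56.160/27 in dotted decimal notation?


/27 means 27 network bits, 5 host bits
Binary: 11111111111111111111111111100000
Mask: 255.255.255.224


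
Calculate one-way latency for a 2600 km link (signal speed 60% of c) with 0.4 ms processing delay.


Speed = 0.6 * 3e5 km/s = 180000 km/s
Propagation delay = 2600 / 180000 = 0.0144 s = 14.4444 ms
Processing delay = 0.4 ms
Total one-way latency = 14.8444 ms


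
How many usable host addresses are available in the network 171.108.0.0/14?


Host bits = 32 - 14 = 18
Total addresses = 2^18 = 262144
Usable = total - 2 (network and broadcast)
Usable hosts: 262142


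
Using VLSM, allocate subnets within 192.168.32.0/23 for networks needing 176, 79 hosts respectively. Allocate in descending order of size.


176 hosts -> /24 (254 usable): 192.168.32.0/24
79 hosts -> /25 (126 usable): 192.168.33.0/25
Allocation: 192.168.32.0/24 (176 hosts, 254 usable); 192.168.33.0/25 (79 hosts, 126 usable)


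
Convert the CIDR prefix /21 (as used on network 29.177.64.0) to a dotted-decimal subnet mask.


/21 means 21 network bits, 11 host bits
Binary: 11111111111111111111100000000000
Mask: 255.255.248.0


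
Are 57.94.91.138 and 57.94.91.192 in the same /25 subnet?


Mask: 255.255.255.128
57.94.91.138 AND mask = 57.94.91.128
57.94.91.192 AND mask = 57.94.91.128
Yes, same subnet (57.94.91.128)


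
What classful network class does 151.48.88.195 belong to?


First octet: 151
Binary: 10010111
10xxxxxx -> Class B (128-191)
Class B, default mask 255.255.0.0 (/16)


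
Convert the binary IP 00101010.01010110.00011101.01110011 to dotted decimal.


00101010 = 42
01010110 = 86
00011101 = 29
01110011 = 115
IP: 42.86.29.115


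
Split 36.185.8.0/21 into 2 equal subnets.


New prefix = 21 + 1 = 22
Each subnet has 1024 addresses
  36.185.8.0/22
  36.185.12.0/22
Subnets: 36.185.8.0/22, 36.185.12.0/22


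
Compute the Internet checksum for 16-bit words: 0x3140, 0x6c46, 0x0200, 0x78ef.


Sum all words (with carry folding):
+ 0x3140 = 0x3140
+ 0x6c46 = 0x9d86
+ 0x0200 = 0x9f86
+ 0x78ef = 0x1876
One's complement: ~0x1876
Checksum = 0xe789


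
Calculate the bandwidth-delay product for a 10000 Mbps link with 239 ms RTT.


BDP = bandwidth * RTT
= 10000 Mbps * 239 ms
= 10000 * 1e6 * 239 / 1000 bits
= 2390000000 bits
= 298750000 bytes
= 291748.0469 KB
BDP = 2390000000 bits (298750000 bytes)


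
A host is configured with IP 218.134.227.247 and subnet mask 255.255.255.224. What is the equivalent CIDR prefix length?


Binary: 11111111.11111111.11111111.11100000
Count leading 1s
Prefix: /27


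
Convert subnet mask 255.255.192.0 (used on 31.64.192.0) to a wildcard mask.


Subnet mask: 255.255.192.0
Wildcard = 255.255.255.255 - subnet mask
255 - 255 = 0
255 - 255 = 0
255 - 192 = 63
255 - 0 = 255
Wildcard: 0.0.63.255


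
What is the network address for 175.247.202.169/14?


IP:   10101111.11110111.11001010.10101001
Mask: 11111111.11111100.00000000.00000000
AND operation:
Net:  10101111.11110100.00000000.00000000
Network: 175.244.0.0/14


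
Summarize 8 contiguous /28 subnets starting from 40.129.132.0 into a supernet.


Original prefix: /28
Number of subnets: 8 = 2^3
New prefix = 28 - 3 = 25
Supernet: 40.129.132.0/25


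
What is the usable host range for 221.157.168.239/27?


Network: 221.157.168.224
Broadcast: 221.157.168.255
First usable = network + 1
Last usable = broadcast - 1
Range: 221.157.168.225 to 221.157.168.254


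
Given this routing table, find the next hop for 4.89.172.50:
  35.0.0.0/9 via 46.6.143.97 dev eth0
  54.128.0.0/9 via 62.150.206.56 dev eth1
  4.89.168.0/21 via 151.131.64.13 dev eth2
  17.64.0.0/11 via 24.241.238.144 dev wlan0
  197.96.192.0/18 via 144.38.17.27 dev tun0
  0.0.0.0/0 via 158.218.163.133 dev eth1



Longest prefix match for 4.89.172.50:
  /9 35.0.0.0: no
  /9 54.128.0.0: no
  /21 4.89.168.0: MATCH
  /11 17.64.0.0: no
  /18 197.96.192.0: no
  /0 0.0.0.0: MATCH
Selected: next-hop 151.131.64.13 via eth2 (matched /21)


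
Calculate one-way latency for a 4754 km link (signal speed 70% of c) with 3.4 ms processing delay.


Speed = 0.7 * 3e5 km/s = 210000 km/s
Propagation delay = 4754 / 210000 = 0.0226 s = 22.6381 ms
Processing delay = 3.4 ms
Total one-way latency = 26.0381 ms


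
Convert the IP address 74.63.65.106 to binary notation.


74 = 01001010
63 = 00111111
65 = 01000001
106 = 01101010
Binary: 01001010.00111111.01000001.01101010


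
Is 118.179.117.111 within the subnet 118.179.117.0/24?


Subnet network: 118.179.117.0
Test IP AND mask: 118.179.117.0
Yes, 118.179.117.111 is in 118.179.117.0/24


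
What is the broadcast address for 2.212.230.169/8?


Network: 2.0.0.0/8
Host bits = 24
Set all host bits to 1:
Broadcast: 2.255.255.255


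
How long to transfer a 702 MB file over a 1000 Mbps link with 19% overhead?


Effective throughput = 1000 * (1 - 19/100) = 810 Mbps
File size in Mb = 702 * 8 = 5616 Mb
Time = 5616 / 810
Time = 6.9333 seconds


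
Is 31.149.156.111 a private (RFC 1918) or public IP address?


RFC 1918 private ranges:
  10.0.0.0/8 (10.0.0.0 - 10.255.255.255)
  172.16.0.0/12 (172.16.0.0 - 172.31.255.255)
  192.168.0.0/16 (192.168.0.0 - 192.168.255.255)
Public (not in any RFC 1918 range)


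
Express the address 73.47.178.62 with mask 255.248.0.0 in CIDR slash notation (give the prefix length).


Binary: 11111111.11111000.00000000.00000000
Count leading 1s
Prefix: /13


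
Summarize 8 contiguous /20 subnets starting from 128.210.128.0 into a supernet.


Original prefix: /20
Number of subnets: 8 = 2^3
New prefix = 20 - 3 = 17
Supernet: 128.210.128.0/17


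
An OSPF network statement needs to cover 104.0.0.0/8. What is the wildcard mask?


Subnet mask: 255.0.0.0
Wildcard = 255.255.255.255 - subnet mask
255 - 255 = 0
255 - 0 = 255
255 - 0 = 255
255 - 0 = 255
Wildcard: 0.255.255.255


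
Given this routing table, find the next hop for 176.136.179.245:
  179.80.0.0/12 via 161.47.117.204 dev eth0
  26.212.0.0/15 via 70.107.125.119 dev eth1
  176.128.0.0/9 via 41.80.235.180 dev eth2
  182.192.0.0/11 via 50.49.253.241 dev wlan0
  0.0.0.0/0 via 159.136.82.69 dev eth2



Longest prefix match for 176.136.179.245:
  /12 179.80.0.0: no
  /15 26.212.0.0: no
  /9 176.128.0.0: MATCH
  /11 182.192.0.0: no
  /0 0.0.0.0: MATCH
Selected: next-hop 41.80.235.180 via eth2 (matched /9)


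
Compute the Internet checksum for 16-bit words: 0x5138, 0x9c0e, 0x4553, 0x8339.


Sum all words (with carry folding):
+ 0x5138 = 0x5138
+ 0x9c0e = 0xed46
+ 0x4553 = 0x329a
+ 0x8339 = 0xb5d3
One's complement: ~0xb5d3
Checksum = 0x4a2c


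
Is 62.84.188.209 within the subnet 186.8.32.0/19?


Subnet network: 186.8.32.0
Test IP AND mask: 62.84.160.0
No, 62.84.188.209 is not in 186.8.32.0/19


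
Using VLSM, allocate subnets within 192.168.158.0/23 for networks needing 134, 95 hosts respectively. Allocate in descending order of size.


134 hosts -> /24 (254 usable): 192.168.158.0/24
95 hosts -> /25 (126 usable): 192.168.159.0/25
Allocation: 192.168.158.0/24 (134 hosts, 254 usable); 192.168.159.0/25 (95 hosts, 126 usable)


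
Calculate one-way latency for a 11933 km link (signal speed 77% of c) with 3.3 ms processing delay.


Speed = 0.77 * 3e5 km/s = 231000 km/s
Propagation delay = 11933 / 231000 = 0.0517 s = 51.658 ms
Processing delay = 3.3 ms
Total one-way latency = 54.958 ms


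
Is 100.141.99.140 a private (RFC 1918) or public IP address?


RFC 1918 private ranges:
  10.0.0.0/8 (10.0.0.0 - 10.255.255.255)
  172.16.0.0/12 (172.16.0.0 - 172.31.255.255)
  192.168.0.0/16 (192.168.0.0 - 192.168.255.255)
Public (not in any RFC 1918 range)


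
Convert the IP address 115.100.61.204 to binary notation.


115 = 01110011
100 = 01100100
61 = 00111101
204 = 11001100
Binary: 01110011.01100100.00111101.11001100


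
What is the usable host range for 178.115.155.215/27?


Network: 178.115.155.192
Broadcast: 178.115.155.223
First usable = network + 1
Last usable = broadcast - 1
Range: 178.115.155.193 to 178.115.155.222


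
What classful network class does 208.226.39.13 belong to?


First octet: 208
Binary: 11010000
110xxxxx -> Class C (192-223)
Class C, default mask 255.255.255.0 (/24)


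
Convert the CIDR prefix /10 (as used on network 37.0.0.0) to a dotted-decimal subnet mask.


/10 means 10 network bits, 22 host bits
Binary: 11111111110000000000000000000000
Mask: 255.192.0.0


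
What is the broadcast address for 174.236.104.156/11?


Network: 174.224.0.0/11
Host bits = 21
Set all host bits to 1:
Broadcast: 174.255.255.255


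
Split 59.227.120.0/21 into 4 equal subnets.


New prefix = 21 + 2 = 23
Each subnet has 512 addresses
  59.227.120.0/23
  59.227.122.0/23
  59.227.124.0/23
  59.227.126.0/23
Subnets: 59.227.120.0/23, 59.227.122.0/23, 59.227.124.0/23, 59.227.126.0/23


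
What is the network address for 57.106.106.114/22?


IP:   00111001.01101010.01101010.01110010
Mask: 11111111.11111111.11111100.00000000
AND operation:
Net:  00111001.01101010.01101000.00000000
Network: 57.106.104.0/22


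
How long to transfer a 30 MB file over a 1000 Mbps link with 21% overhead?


Effective throughput = 1000 * (1 - 21/100) = 790 Mbps
File size in Mb = 30 * 8 = 240 Mb
Time = 240 / 790
Time = 0.3038 seconds


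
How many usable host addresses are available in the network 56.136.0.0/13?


Host bits = 32 - 13 = 19
Total addresses = 2^19 = 524288
Usable = total - 2 (network and broadcast)
Usable hosts: 524286


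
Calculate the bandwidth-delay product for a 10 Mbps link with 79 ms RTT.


BDP = bandwidth * RTT
= 10 Mbps * 79 ms
= 10 * 1e6 * 79 / 1000 bits
= 790000 bits
= 98750 bytes
= 96.4355 KB
BDP = 790000 bits (98750 bytes)


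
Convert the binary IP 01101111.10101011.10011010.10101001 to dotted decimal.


01101111 = 111
10101011 = 171
10011010 = 154
10101001 = 169
IP: 111.171.154.169


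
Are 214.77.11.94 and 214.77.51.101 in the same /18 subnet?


Mask: 255.255.192.0
214.77.11.94 AND mask = 214.77.0.0
214.77.51.101 AND mask = 214.77.0.0
Yes, same subnet (214.77.0.0)


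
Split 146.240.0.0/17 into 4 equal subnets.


New prefix = 17 + 2 = 19
Each subnet has 8192 addresses
  146.240.0.0/19
  146.240.32.0/19
  146.240.64.0/19
  146.240.96.0/19
Subnets: 146.240.0.0/19, 146.240.32.0/19, 146.240.64.0/19, 146.240.96.0/19


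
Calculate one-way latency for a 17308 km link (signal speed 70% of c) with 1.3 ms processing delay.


Speed = 0.7 * 3e5 km/s = 210000 km/s
Propagation delay = 17308 / 210000 = 0.0824 s = 82.419 ms
Processing delay = 1.3 ms
Total one-way latency = 83.719 ms


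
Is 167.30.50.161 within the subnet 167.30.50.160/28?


Subnet network: 167.30.50.160
Test IP AND mask: 167.30.50.160
Yes, 167.30.50.161 is in 167.30.50.160/28


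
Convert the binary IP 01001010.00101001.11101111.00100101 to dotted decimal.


01001010 = 74
00101001 = 41
11101111 = 239
00100101 = 37
IP: 74.41.239.37


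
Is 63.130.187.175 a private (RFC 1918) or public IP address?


RFC 1918 private ranges:
  10.0.0.0/8 (10.0.0.0 - 10.255.255.255)
  172.16.0.0/12 (172.16.0.0 - 172.31.255.255)
  192.168.0.0/16 (192.168.0.0 - 192.168.255.255)
Public (not in any RFC 1918 range)


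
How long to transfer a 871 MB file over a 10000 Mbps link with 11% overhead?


Effective throughput = 10000 * (1 - 11/100) = 8900 Mbps
File size in Mb = 871 * 8 = 6968 Mb
Time = 6968 / 8900
Time = 0.7829 seconds


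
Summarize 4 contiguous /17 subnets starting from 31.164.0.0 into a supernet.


Original prefix: /17
Number of subnets: 4 = 2^2
New prefix = 17 - 2 = 15
Supernet: 31.164.0.0/15


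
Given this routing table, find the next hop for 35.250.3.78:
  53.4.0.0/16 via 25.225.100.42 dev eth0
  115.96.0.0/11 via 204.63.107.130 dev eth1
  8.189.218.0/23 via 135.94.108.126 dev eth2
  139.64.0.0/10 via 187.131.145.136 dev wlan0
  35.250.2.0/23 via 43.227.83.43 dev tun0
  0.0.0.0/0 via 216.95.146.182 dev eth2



Longest prefix match for 35.250.3.78:
  /16 53.4.0.0: no
  /11 115.96.0.0: no
  /23 8.189.218.0: no
  /10 139.64.0.0: no
  /23 35.250.2.0: MATCH
  /0 0.0.0.0: MATCH
Selected: next-hop 43.227.83.43 via tun0 (matched /23)
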